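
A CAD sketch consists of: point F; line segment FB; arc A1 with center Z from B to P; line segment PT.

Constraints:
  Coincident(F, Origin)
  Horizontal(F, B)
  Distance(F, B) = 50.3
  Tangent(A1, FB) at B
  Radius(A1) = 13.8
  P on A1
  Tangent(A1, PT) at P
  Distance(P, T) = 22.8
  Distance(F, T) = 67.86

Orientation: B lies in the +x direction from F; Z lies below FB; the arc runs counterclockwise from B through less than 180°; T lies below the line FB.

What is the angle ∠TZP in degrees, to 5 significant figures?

58.815°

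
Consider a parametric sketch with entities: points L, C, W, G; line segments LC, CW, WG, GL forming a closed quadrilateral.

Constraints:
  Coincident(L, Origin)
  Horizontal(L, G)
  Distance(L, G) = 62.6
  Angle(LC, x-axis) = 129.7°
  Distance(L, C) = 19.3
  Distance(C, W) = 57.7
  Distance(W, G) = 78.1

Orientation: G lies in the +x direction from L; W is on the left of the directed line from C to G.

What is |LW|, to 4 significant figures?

66.46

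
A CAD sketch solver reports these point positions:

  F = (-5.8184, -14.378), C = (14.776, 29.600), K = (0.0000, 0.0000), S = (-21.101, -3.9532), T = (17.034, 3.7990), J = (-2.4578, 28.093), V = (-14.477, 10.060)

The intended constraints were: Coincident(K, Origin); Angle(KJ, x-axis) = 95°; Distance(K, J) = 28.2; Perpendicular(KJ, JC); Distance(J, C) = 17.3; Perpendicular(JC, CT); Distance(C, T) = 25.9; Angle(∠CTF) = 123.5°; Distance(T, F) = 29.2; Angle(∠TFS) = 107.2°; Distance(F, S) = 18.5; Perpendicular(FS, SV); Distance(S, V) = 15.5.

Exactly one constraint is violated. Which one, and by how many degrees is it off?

Perpendicular(FS, SV) — off by 9.00°.

K = (0.00, 0.00) ✓; KJ at 95.00° ✓; |KJ| = 28.20 ✓; ∠(KJ, JC) = 90.00° ✓; |JC| = 17.30 ✓; ∠(JC, CT) = 90.00° ✓; |CT| = 25.90 ✓; ∠CTF = 123.5° ✓; |TF| = 29.20 ✓; ∠TFS = 107.2° ✓; |FS| = 18.50 ✓; ∠(FS, SV) = 81.00° ✗; |SV| = 15.50 ✓.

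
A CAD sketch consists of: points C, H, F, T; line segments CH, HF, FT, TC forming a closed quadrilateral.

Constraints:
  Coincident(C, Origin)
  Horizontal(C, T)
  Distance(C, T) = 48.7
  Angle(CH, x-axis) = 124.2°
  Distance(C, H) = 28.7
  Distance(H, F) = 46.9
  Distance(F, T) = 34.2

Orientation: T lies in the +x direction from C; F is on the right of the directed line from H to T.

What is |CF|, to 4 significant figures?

19.13

Checks: |HF| = 46.90 ✓; |FT| = 34.20 ✓.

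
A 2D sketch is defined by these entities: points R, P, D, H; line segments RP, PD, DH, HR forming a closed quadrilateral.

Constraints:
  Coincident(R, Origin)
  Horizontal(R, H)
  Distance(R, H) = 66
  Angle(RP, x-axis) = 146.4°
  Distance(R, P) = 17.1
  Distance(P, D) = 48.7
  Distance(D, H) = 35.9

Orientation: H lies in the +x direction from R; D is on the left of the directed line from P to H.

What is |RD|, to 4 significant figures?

37.66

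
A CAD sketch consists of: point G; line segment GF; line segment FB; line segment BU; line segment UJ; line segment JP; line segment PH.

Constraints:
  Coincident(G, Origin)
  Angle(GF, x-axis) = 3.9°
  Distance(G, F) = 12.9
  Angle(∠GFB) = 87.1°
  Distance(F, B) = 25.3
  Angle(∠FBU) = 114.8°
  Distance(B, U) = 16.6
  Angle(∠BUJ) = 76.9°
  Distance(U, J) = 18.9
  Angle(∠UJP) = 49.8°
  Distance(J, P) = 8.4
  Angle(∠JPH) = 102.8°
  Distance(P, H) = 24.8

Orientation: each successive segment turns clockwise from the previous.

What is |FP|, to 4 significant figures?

21.17

G is at the origin; GF runs at 3.9° with length 12.9, so F = (12.87, 0.8774). ∠GFB = 87.1° gives FB at -89.00° from the x-axis; with |FB| = 25.3, B = (13.31, -24.42). ∠FBU = 114.8° gives BU at -154.2° from the x-axis; with |BU| = 16.6, U = (-1.634, -31.64). ∠BUJ = 76.9° gives UJ at 102.7° from the x-axis; with |UJ| = 18.9, J = (-5.789, -13.21). ∠UJP = 49.8° gives JP at -27.50° from the x-axis; with |JP| = 8.4, P = (1.662, -17.08). Then |FP| = |P − F| = 21.17.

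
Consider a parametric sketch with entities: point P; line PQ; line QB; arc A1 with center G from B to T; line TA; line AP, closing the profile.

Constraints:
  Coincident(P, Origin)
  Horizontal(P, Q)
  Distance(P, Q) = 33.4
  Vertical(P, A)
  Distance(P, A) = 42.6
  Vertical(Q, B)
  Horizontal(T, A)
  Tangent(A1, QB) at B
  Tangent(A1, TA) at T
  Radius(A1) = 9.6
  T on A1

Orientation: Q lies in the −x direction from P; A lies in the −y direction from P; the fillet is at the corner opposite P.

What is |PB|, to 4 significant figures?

46.95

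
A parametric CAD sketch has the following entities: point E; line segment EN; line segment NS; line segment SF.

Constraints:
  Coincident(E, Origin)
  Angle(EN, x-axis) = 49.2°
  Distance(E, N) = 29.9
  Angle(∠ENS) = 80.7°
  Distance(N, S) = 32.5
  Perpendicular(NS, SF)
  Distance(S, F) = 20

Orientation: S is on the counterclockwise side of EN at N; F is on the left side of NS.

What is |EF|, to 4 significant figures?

29.26

∠ENS = 80.7°, so NS runs at 49.2° + (180° − 80.7°) = 148.5° from the x-axis; with |NS| = 32.5, S = N + 32.5·(cos 148.5°, sin 148.5°) = (-8.174, 39.62). NS is perpendicular to SF; with |SF| = 20.0 on the left of NS, F = S + 20.0·(-0.5225, -0.8526) = (-18.62, 22.56). Then |EF| = |F − E| = 29.26.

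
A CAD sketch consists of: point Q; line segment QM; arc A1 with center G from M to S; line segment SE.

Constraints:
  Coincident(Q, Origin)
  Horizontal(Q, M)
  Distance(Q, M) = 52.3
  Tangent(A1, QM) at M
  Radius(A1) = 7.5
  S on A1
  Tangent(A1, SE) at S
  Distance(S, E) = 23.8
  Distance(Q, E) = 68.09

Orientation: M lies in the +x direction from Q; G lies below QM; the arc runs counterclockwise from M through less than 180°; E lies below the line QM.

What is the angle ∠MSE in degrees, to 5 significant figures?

116.53°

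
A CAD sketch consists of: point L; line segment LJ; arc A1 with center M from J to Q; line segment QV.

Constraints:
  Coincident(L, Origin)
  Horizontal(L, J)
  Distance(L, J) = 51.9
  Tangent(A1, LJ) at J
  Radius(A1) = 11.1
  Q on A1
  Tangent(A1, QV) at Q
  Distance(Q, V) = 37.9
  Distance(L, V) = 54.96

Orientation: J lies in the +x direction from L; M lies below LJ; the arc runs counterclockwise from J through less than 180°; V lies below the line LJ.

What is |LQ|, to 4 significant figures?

41.99

Checks: |MQ| = 11.10 ✓; ∠(MQ, QV) = 90.00° ✓; |QV| = 37.90 ✓; |LV| = 54.96 ✓.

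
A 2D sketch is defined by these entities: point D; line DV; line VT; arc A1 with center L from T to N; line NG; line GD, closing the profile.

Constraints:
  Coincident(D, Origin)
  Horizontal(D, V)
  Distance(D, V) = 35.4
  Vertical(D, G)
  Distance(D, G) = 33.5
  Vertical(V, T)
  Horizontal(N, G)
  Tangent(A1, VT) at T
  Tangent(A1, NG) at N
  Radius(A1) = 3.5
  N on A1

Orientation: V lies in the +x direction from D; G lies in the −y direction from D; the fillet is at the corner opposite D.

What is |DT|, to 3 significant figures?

46.4

D is at the origin; DV is horizontal with |DV| = 35.4 and V on the +x side, so V = (35.4, 0.00). D and G share the same x with |DG| = 33.5 and G on the −y side, so G = (0.00, -33.5). The virtual corner opposite D is at (35.4, -33.5). A1 meets VT tangentially, so LT is at right angles to VT and tangency of A1 to NG means the radius LN is perpendicular to NG, with radius 3.5, so the center L sits 3.5 in from both sides at L = (31.9, -30.0). That places the tangent points at T = (35.4, -30.0) on VT and N = (31.9, -33.5) on NG. Then |DT| = |T − D| = 46.4.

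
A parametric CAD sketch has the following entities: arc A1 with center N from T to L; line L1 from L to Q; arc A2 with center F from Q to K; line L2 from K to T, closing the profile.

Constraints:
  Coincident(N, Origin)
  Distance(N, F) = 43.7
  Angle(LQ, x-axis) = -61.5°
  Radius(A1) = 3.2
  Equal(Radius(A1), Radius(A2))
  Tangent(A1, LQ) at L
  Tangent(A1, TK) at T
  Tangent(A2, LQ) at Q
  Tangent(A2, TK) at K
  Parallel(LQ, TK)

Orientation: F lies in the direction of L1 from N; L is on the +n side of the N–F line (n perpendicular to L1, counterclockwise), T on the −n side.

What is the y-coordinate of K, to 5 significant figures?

-39.931

The slot axis is L1's direction at -61.5°, so u = (cos -61.5°, sin -61.5°) = (0.47716, -0.87882) and n = (−sin -61.5°, cos -61.5°) = (0.87882, 0.47716). N is at the origin and F lies 43.7 along u from N, so F = 43.7·u = (20.852, -38.404). Tangency of A1 to both parallel lines with radius 3.2 puts L and T at N ± 3.2·n: L = (2.8122, 1.5269), T = (-2.8122, -1.5269). Equal radii place Q and K the same way about F: Q = F + 3.2·n = (23.664, -36.877), K = F − 3.2·n = (18.040, -39.931). So K.y = -39.931.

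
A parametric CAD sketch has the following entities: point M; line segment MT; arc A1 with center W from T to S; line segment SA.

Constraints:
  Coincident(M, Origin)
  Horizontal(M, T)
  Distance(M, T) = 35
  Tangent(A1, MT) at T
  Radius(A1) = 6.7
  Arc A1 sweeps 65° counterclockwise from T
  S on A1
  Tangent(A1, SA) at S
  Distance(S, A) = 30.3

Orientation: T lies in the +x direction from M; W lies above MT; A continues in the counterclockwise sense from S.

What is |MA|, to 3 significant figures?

62.3

On A1, T sits at bearing -90° from W; a 65° counterclockwise sweep puts S at bearing -25°, so S = W + 6.7·(cos -25°, sin -25°) = (41.1, 3.87). Tangency of A1 to SA means the radius WS is perpendicular to SA, so SA runs along (−sin -25°, cos -25°); with |SA| = 30.3, A = (53.9, 31.3). Then |MA| = |A − M| = 62.3.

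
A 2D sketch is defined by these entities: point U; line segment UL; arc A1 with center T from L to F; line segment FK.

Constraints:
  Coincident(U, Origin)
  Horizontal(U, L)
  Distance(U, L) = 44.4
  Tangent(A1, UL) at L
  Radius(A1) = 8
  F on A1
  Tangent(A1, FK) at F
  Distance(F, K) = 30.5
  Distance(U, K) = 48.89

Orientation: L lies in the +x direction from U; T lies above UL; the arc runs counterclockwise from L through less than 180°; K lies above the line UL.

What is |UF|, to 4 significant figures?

52.33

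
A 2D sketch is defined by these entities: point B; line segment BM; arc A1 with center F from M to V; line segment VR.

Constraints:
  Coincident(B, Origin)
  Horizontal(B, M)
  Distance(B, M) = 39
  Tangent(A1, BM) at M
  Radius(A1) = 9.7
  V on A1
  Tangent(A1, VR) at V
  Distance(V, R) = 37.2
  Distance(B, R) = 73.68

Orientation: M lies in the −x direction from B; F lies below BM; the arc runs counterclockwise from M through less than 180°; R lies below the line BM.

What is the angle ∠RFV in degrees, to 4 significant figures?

75.39°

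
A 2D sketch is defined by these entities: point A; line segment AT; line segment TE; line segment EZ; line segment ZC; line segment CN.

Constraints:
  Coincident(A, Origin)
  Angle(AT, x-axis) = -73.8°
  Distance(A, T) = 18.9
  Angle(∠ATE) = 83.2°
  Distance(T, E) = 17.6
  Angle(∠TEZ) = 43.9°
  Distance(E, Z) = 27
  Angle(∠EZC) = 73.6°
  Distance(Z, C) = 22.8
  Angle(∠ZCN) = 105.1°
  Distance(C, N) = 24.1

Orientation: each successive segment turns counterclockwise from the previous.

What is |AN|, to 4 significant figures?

36.71

A is at the origin; AT runs at -73.8° with length 18.9, so T = (5.273, -18.15). ∠ATE = 83.2° gives TE at 23.00° from the x-axis; with |TE| = 17.6, E = (21.47, -11.27). ∠TEZ = 43.9° gives EZ at 159.1° from the x-axis; with |EZ| = 27.0, Z = (-3.750, -1.641). ∠EZC = 73.6° gives ZC at -94.50° from the x-axis; with |ZC| = 22.8, C = (-5.539, -24.37). ∠ZCN = 105.1° gives CN at -19.60° from the x-axis; with |CN| = 24.1, N = (17.17, -32.45). Then |AN| = |N − A| = 36.71.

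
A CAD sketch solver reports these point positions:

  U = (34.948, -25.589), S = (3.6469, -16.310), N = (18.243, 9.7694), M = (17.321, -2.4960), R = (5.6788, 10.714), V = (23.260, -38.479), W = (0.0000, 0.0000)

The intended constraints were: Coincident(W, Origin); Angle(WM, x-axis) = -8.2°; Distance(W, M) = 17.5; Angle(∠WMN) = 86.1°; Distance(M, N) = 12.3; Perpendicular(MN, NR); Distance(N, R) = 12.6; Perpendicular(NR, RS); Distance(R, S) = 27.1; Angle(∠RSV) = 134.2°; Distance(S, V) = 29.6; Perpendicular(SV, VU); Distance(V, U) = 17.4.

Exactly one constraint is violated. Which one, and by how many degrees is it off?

Perpendicular(SV, VU) — off by 6.30°.

W = (0.00, 0.00) ✓; WM at -8.200° ✓; |WM| = 17.50 ✓; ∠WMN = 86.10° ✓; |MN| = 12.30 ✓; ∠(MN, NR) = 90.00° ✓; |NR| = 12.60 ✓; ∠(NR, RS) = 90.00° ✓; |RS| = 27.10 ✓; ∠RSV = 134.2° ✓; |SV| = 29.60 ✓; ∠(SV, VU) = 96.30° ✗; |VU| = 17.40 ✓.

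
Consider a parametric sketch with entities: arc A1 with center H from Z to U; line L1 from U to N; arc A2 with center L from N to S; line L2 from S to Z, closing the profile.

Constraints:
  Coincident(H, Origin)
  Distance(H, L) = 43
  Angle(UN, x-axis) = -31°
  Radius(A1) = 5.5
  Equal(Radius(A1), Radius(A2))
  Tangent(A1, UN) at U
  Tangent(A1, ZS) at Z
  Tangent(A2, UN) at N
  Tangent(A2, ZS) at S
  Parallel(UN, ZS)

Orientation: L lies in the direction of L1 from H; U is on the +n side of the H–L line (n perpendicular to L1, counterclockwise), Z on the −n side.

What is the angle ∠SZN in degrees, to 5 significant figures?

14.349°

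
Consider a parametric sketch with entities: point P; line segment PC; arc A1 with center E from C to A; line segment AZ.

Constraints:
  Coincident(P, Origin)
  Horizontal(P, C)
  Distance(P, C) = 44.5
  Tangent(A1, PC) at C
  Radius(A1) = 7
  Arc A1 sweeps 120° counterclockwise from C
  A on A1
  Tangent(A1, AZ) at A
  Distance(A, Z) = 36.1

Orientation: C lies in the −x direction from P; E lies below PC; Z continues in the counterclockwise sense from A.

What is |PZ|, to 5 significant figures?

52.927

P is at the origin; P and C share the same y with |PC| = 44.5 and C on the −x side, so C = (-44.500, 0.0000). Tangency of A1 to PC means the radius EC is perpendicular to PC, so E = C + (0, -7) = (-44.500, -7.0000). On A1, C sits at bearing 90° from E; a 120° counterclockwise sweep puts A at bearing 210°, so A = E + 7.0·(cos 210°, sin 210°) = (-50.562, -10.500). A1 meets AZ tangentially, so EA is at right angles to AZ, so AZ runs along (−sin 210°, cos 210°); with |AZ| = 36.1, Z = (-32.512, -41.764). Then |PZ| = |Z − P| = 52.927.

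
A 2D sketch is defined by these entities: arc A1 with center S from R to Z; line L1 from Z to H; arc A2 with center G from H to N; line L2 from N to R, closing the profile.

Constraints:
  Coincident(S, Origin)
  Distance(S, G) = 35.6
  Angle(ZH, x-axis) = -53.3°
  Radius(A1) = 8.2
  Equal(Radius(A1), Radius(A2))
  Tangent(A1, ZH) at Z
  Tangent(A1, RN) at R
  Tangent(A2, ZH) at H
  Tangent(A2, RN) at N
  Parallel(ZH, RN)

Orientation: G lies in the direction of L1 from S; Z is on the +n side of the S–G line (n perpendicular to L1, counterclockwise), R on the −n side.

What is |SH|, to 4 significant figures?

36.53

Tangency of A1 to both parallel lines with radius 8.2 puts Z and R at S ± 8.2·n: Z = (6.575, 4.901), R = (-6.575, -4.901). Equal radii place H and N the same way about G: H = G + 8.2·n = (27.85, -23.64), N = G − 8.2·n = (14.70, -33.44). Then |SH| = |H − S| = 36.53.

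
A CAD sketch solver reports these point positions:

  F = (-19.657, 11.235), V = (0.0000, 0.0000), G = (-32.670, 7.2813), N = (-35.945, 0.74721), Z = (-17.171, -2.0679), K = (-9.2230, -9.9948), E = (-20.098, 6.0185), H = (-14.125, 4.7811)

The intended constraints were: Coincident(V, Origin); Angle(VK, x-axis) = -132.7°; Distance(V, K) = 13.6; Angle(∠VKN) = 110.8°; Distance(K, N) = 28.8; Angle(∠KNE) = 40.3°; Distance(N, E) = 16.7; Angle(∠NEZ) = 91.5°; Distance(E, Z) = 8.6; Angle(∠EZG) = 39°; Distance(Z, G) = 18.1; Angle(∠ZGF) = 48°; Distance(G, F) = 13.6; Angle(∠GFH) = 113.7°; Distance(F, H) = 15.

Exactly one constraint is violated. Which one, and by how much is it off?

Distance(F, H) = 15 — off by 6.50.

V = (0.00, 0.00) ✓; VK at -132.7° ✓; |VK| = 13.60 ✓; ∠VKN = 110.8° ✓; |KN| = 28.80 ✓; ∠KNE = 40.30° ✓; |NE| = 16.70 ✓; ∠NEZ = 91.50° ✓; |EZ| = 8.600 ✓; ∠EZG = 39.00° ✓; |ZG| = 18.10 ✓; ∠ZGF = 48.00° ✓; |GF| = 13.60 ✓; ∠GFH = 113.7° ✓; |FH| = 8.500 ✗.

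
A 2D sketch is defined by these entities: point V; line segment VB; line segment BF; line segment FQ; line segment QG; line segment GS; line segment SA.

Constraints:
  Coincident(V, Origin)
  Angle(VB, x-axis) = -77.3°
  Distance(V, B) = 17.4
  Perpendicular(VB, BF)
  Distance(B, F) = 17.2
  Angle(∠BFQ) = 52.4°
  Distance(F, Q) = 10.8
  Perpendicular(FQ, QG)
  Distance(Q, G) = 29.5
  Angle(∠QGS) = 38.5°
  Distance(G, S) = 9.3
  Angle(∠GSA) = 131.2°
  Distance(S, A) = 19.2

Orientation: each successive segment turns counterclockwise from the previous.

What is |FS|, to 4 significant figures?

22.78

V is at the origin; VB runs at -77.3° with length 17.4, so B = (3.825, -16.97). VB ⟂ BF, so BF runs at 12.70°; with |BF| = 17.2, F = (20.60, -13.19). ∠BFQ = 52.4° gives FQ at 140.3° from the x-axis; with |FQ| = 10.8, Q = (12.30, -6.294). FQ ⟂ QG, so QG runs at -129.7°; with |QG| = 29.5, G = (-6.549, -28.99). ∠QGS = 38.5° gives GS at 11.80° from the x-axis; with |GS| = 9.3, S = (2.555, -27.09). Then |FS| = |S − F| = 22.78.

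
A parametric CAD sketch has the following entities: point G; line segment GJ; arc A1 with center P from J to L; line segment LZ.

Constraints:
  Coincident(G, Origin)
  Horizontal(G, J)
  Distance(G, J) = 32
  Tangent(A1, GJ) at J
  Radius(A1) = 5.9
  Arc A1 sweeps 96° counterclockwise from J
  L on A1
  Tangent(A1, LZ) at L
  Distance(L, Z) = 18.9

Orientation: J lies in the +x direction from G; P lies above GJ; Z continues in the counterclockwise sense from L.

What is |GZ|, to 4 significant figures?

43.92

G is at the origin; GJ is horizontal with |GJ| = 32.0 and J on the +x side, so J = (32.00, 0.000). A1 meets GJ tangentially, so PJ is at right angles to GJ, so P = J + (0, 5.9) = (32.00, 5.900). On A1, J sits at bearing -90° from P; a 96° counterclockwise sweep puts L at bearing 6°, so L = P + 5.9·(cos 6°, sin 6°) = (37.87, 6.517). A1 meets LZ tangentially, so PL is at right angles to LZ, so LZ runs along (−sin 6°, cos 6°); with |LZ| = 18.9, Z = (35.89, 25.31). Then |GZ| = |Z − G| = 43.92.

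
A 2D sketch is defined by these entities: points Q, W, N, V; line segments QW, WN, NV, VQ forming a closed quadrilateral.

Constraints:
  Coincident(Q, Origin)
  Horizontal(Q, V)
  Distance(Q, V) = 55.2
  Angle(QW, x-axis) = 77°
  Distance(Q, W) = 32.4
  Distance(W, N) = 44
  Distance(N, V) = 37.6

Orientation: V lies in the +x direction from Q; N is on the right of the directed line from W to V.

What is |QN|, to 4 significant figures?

22.01

Checks: |WN| = 44.00 ✓; |NV| = 37.60 ✓.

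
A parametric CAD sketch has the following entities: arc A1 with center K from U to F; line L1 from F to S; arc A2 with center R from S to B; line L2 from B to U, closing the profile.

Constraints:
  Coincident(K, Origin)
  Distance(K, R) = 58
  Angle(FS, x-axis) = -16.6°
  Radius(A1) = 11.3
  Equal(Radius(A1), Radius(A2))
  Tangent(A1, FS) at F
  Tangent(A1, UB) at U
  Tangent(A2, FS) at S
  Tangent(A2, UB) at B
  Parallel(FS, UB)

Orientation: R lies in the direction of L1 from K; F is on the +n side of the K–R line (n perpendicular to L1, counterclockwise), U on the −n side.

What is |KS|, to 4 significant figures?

59.09

Tangency of A1 to both parallel lines with radius 11.3 puts F and U at K ± 11.3·n: F = (3.228, 10.83), U = (-3.228, -10.83). Equal radii place S and B the same way about R: S = R + 11.3·n = (58.81, -5.741), B = R − 11.3·n = (52.35, -27.40). Then |KS| = |S − K| = 59.09.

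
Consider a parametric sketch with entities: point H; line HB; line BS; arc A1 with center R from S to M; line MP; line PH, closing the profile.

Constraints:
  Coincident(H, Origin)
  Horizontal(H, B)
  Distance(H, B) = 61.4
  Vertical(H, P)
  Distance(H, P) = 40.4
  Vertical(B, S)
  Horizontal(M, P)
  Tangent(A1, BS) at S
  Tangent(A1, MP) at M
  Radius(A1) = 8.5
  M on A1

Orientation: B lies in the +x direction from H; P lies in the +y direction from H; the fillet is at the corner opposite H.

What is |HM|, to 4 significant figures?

66.56

The virtual corner opposite H is at (61.40, 40.40). The tangent condition forces RS to be normal to BS and tangency of A1 to MP means the radius RM is perpendicular to MP, with radius 8.5, so the center R sits 8.5 in from both sides at R = (52.90, 31.90). That places the tangent points at S = (61.40, 31.90) on BS and M = (52.90, 40.40) on MP. Then |HM| = |M − H| = 66.56.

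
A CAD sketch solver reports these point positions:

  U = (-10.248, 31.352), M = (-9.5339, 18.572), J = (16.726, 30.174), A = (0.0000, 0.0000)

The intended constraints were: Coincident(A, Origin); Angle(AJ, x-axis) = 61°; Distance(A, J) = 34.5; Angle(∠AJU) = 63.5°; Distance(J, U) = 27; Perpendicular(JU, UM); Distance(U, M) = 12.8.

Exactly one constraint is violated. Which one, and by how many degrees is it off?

Perpendicular(JU, UM) — off by 5.70°.

A = (0.00, 0.00) ✓; AJ at 61.00° ✓; |AJ| = 34.50 ✓; ∠AJU = 63.50° ✓; |JU| = 27.00 ✓; ∠(JU, UM) = 95.70° ✗; |UM| = 12.80 ✓.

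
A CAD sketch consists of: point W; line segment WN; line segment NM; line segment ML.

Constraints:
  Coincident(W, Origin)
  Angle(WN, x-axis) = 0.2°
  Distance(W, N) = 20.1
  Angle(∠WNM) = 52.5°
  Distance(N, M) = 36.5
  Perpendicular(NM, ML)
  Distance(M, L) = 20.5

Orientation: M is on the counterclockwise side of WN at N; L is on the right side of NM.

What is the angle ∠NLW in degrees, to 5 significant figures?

27.026°

W is at the origin; WN runs at 0.2° with length 20.1, so N = 20.1·(cos 0.2°, sin 0.2°) = (20.100, 0.070162). ∠WNM = 52.5°, so NM runs at 0.2° + (180° − 52.5°) = 127.70° from the x-axis; with |NM| = 36.5, M = N + 36.5·(cos 127.70°, sin 127.70°) = (-2.2209, 28.950). NM is perpendicular to ML; with |ML| = 20.5 on the right of NM, L = M + 20.5·(0.79122, 0.61153) = (13.999, 41.486). Then cos ∠NLW = LN·LW / (|LN||LW|), giving 27.026°.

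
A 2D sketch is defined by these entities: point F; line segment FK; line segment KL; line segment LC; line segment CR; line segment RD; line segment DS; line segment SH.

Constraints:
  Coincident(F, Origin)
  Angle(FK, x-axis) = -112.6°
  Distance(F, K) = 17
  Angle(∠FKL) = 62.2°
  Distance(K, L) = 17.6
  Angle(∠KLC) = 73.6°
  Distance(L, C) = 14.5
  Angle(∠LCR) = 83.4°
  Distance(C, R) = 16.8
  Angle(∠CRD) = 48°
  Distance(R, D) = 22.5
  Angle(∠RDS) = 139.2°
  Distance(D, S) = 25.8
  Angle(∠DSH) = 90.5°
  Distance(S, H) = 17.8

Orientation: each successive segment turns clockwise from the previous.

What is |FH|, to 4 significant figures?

31.42

F is at the origin; FK runs at -112.6° with length 17.0, so K = (-6.533, -15.69). ∠FKL = 62.2° gives KL at 129.6° from the x-axis; with |KL| = 17.6, L = (-17.75, -2.134). ∠KLC = 73.6° gives LC at 23.20° from the x-axis; with |LC| = 14.5, C = (-4.424, 3.579). ∠LCR = 83.4° gives CR at -73.40° from the x-axis; with |CR| = 16.8, R = (0.3753, -12.52). ∠CRD = 48.0° gives RD at 154.6° from the x-axis; with |RD| = 22.5, D = (-19.95, -2.870). ∠RDS = 139.2° gives DS at 113.8° from the x-axis; with |DS| = 25.8, S = (-30.36, 20.74). ∠DSH = 90.5° gives SH at 24.30° from the x-axis; with |SH| = 17.8, H = (-14.14, 28.06). Then |FH| = |H − F| = 31.42.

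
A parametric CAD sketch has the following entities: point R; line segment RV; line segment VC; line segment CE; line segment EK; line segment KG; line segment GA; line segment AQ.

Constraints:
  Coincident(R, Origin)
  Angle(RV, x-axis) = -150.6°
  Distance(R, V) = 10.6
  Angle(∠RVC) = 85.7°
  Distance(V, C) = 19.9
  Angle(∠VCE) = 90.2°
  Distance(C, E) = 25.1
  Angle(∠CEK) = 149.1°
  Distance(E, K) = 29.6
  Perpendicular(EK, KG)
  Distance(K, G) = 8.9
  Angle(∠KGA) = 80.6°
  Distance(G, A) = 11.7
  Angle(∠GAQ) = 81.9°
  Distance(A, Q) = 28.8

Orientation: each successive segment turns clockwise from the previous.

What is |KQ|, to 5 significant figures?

20.680

R is at the origin; RV runs at -150.6° with length 10.6, so V = (-9.2349, -5.2036). ∠RVC = 85.7° gives VC at 115.10° from the x-axis; with |VC| = 19.9, C = (-17.676, 12.817). ∠VCE = 90.2° gives CE at 25.300° from the x-axis; with |CE| = 25.1, E = (5.0160, 23.544). ∠CEK = 149.1° gives EK at -5.6000° from the x-axis; with |EK| = 29.6, K = (34.475, 20.655). EK is perpendicular to KG, so KG runs at -95.600°; with |KG| = 8.9, G = (33.606, 11.798). ∠KGA = 80.6° gives GA at 165.00° from the x-axis; with |GA| = 11.7, A = (22.305, 14.826). ∠GAQ = 81.9° gives AQ at 66.900° from the x-axis; with |AQ| = 28.8, Q = (33.604, 41.317). Then |KQ| = |Q − K| = 20.680.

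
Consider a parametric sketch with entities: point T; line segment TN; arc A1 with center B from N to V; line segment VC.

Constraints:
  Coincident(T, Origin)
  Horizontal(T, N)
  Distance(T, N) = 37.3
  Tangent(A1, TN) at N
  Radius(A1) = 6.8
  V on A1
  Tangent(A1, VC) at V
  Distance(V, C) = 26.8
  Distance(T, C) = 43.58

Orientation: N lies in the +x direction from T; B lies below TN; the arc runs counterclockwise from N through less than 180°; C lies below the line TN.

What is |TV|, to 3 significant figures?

31.2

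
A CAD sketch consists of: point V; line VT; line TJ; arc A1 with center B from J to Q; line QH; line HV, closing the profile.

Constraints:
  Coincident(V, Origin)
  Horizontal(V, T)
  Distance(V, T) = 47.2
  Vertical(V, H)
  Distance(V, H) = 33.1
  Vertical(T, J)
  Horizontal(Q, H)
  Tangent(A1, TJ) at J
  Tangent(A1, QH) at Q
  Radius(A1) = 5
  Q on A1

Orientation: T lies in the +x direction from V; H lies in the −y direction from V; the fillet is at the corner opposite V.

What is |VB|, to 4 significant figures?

50.70

V is at the origin; VT is horizontal with |VT| = 47.2 and T on the +x side, so T = (47.20, 0.000). VH is vertical with |VH| = 33.1 and H on the −y side, so H = (0.000, -33.10). The virtual corner opposite V is at (47.20, -33.10). The tangent condition forces BJ to be normal to TJ and the tangent condition forces BQ to be normal to QH, with radius 5.0, so the center B sits 5.0 in from both sides at B = (42.20, -28.10). Then |VB| = |B − V| = 50.70.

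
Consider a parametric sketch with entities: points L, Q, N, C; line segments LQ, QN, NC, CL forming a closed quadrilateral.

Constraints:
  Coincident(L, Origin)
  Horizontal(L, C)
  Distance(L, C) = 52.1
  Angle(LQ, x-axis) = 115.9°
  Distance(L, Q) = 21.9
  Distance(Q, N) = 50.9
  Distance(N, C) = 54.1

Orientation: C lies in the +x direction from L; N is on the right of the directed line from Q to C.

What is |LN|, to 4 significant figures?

29.36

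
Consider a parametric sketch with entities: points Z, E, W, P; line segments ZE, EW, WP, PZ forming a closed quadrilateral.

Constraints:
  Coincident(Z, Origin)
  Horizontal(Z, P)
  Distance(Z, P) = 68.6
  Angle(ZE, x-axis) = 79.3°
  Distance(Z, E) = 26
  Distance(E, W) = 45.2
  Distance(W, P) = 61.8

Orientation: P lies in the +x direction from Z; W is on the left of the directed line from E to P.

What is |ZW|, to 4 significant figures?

67.34

Checks: |EW| = 45.20 ✓; |WP| = 61.80 ✓.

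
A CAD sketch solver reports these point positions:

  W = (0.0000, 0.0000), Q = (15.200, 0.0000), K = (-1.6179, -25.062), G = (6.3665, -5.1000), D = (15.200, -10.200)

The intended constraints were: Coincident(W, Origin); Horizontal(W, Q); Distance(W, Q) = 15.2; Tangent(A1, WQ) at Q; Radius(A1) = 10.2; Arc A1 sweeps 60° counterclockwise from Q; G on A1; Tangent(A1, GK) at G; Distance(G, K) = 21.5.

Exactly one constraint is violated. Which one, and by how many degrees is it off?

Tangent(A1, GK) at G — off by 8.20°.

W = (0.00, 0.00) ✓; W.y = 0.00, Q.y = 0.00 ✓; |WQ| = 15.20 ✓; ∠(DQ, QW) = 90.00° ✓; |DQ| = 10.20 ✓; bearing(D→G) − bearing(D→Q) = 60.00° ✓; |DG| = 10.20 ✓; ∠(DG, GK) = 81.80° ✗; |GK| = 21.50 ✓.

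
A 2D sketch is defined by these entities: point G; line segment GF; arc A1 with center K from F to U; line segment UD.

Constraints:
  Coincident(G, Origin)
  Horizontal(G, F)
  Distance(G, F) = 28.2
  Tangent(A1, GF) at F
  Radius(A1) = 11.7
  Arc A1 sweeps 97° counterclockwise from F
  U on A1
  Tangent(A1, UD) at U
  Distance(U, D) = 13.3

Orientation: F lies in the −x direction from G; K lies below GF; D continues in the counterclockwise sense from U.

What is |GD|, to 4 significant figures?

46.39

G is at the origin; GF is horizontal with |GF| = 28.2 and F on the −x side, so F = (-28.20, 0.000). A1 meets GF tangentially, so KF is at right angles to GF, so K = F + (0, -11.7) = (-28.20, -11.70). On A1, F sits at bearing 90° from K; a 97° counterclockwise sweep puts U at bearing 187°, so U = K + 11.7·(cos 187°, sin 187°) = (-39.81, -13.13). A1 meets UD tangentially, so KU is at right angles to UD, so UD runs along (−sin 187°, cos 187°); with |UD| = 13.3, D = (-38.19, -26.33). Then |GD| = |D − G| = 46.39.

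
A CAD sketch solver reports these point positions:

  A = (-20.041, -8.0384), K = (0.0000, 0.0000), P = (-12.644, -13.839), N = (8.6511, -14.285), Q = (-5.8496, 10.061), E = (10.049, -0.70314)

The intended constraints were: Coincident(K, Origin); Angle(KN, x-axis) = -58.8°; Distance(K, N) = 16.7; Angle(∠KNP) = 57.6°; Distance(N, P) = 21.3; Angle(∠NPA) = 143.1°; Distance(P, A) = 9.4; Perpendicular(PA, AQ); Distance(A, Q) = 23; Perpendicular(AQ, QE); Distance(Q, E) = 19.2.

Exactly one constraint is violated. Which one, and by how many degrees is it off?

Perpendicular(AQ, QE) — off by 4.00°.

K = (0.00, 0.00) ✓; KN at -58.80° ✓; |KN| = 16.70 ✓; ∠KNP = 57.60° ✓; |NP| = 21.30 ✓; ∠NPA = 143.1° ✓; |PA| = 9.400 ✓; ∠(PA, AQ) = 90.00° ✓; |AQ| = 23.00 ✓; ∠(AQ, QE) = 86.00° ✗; |QE| = 19.20 ✓.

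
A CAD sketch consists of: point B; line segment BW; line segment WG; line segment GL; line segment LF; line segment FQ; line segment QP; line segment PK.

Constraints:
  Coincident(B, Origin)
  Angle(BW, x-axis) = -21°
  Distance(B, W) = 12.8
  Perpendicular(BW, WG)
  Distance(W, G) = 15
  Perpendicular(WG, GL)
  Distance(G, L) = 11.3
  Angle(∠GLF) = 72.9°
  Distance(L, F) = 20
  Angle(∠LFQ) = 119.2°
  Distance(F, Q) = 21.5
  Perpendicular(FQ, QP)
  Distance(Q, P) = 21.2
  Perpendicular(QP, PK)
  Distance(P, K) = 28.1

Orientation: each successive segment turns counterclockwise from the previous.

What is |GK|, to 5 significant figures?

8.0103

B is at the origin; BW runs at -21.0° with length 12.8, so W = (11.950, -4.5871). BW ⟂ WG, so WG runs at 69.000°; with |WG| = 15.0, G = (17.325, 9.4166). WG is perpendicular to GL, so GL runs at 159.00°; with |GL| = 11.3, L = (6.7759, 13.466). ∠GLF = 72.9° gives LF at -93.900° from the x-axis; with |LF| = 20.0, F = (5.4156, -6.4875). ∠LFQ = 119.2° gives FQ at -33.100° from the x-axis; with |FQ| = 21.5, Q = (23.427, -18.229). FQ ⟂ QP, so QP runs at 56.900°; with |QP| = 21.2, P = (35.004, -0.46909). The perpendicularity gives PK at right angles to QP, so PK runs at 146.90°; with |PK| = 28.1, K = (11.464, 14.876). Then |GK| = |K − G| = 8.0103.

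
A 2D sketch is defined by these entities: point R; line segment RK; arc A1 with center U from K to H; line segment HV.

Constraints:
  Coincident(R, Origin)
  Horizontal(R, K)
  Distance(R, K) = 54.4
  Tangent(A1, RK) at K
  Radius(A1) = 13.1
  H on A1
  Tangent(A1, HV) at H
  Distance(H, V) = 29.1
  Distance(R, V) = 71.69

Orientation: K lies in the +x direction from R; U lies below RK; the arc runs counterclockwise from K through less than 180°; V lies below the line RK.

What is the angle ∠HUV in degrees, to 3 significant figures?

65.8°

Checks: R.y = 0.00, K.y = 0.00 ✓; |UH| = 13.10 ✓; ∠(UH, HV) = 90.00° ✓; |HV| = 29.10 ✓; |RV| = 71.69 ✓.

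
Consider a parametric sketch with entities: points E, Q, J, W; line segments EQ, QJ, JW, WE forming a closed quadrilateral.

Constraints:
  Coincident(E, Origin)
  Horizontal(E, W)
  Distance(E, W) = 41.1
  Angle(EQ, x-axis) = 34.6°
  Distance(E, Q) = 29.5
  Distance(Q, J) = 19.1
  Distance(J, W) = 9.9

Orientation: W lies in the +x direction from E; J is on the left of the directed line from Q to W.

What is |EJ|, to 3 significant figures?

43.2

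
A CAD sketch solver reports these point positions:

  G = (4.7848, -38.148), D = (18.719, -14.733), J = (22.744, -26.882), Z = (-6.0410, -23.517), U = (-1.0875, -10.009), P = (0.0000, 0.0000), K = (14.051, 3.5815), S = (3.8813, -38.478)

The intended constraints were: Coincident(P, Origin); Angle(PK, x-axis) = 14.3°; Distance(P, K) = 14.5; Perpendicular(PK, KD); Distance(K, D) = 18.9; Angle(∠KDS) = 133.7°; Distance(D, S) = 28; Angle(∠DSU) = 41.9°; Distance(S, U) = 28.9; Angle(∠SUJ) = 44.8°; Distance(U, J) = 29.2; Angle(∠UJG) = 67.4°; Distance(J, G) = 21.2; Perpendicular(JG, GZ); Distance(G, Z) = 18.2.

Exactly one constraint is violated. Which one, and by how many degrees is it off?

Perpendicular(JG, GZ) — off by 4.40°.

P = (0.00, 0.00) ✓; PK at 14.30° ✓; |PK| = 14.50 ✓; ∠(PK, KD) = 90.00° ✓; |KD| = 18.90 ✓; ∠KDS = 133.7° ✓; |DS| = 28.00 ✓; ∠DSU = 41.90° ✓; |SU| = 28.90 ✓; ∠SUJ = 44.80° ✓; |UJ| = 29.20 ✓; ∠UJG = 67.40° ✓; |JG| = 21.20 ✓; ∠(JG, GZ) = 85.60° ✗; |GZ| = 18.20 ✓.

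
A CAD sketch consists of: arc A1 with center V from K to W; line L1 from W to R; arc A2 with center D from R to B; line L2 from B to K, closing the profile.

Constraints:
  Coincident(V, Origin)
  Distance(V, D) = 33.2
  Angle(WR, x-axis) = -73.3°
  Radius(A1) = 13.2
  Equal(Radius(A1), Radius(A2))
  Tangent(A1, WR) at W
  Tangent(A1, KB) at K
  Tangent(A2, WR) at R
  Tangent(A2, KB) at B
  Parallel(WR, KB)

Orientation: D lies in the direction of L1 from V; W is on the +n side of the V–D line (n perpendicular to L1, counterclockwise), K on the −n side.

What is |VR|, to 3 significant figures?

35.7

The slot axis is L1's direction at -73.3°, so u = (cos -73.3°, sin -73.3°) = (0.287, -0.958) and n = (−sin -73.3°, cos -73.3°) = (0.958, 0.287). V is at the origin and D lies 33.2 along u from V, so D = 33.2·u = (9.54, -31.8). Tangency of A1 to both parallel lines with radius 13.2 puts W and K at V ± 13.2·n: W = (12.6, 3.79), K = (-12.6, -3.79). Equal radii place R and B the same way about D: R = D + 13.2·n = (22.2, -28.0), B = D − 13.2·n = (-3.10, -35.6). Then |VR| = |R − V| = 35.7.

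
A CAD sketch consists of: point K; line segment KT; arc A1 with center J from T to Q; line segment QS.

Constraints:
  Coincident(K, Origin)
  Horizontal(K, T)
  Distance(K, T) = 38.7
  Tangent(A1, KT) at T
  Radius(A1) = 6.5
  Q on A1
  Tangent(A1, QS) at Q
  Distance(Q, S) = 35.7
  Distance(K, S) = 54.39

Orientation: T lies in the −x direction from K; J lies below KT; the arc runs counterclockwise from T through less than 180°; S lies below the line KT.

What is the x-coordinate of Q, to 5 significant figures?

-44.889

Checks: |JQ| = 6.500 ✓; ∠(JQ, QS) = 90.00° ✓; |QS| = 35.70 ✓; |KS| = 54.39 ✓.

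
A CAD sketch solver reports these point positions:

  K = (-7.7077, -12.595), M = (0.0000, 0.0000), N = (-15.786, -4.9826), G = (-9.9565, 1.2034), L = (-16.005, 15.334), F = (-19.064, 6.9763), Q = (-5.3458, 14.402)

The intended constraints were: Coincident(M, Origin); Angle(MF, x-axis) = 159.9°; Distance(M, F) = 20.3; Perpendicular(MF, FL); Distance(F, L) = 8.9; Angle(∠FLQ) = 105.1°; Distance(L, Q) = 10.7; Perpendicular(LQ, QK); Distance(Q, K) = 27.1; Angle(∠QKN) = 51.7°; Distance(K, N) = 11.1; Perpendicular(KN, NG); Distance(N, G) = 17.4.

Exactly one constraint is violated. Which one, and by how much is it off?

Distance(N, G) = 17.4 — off by 8.90.

M = (0.00, 0.00) ✓; MF at 159.9° ✓; |MF| = 20.30 ✓; ∠(MF, FL) = 90.00° ✓; |FL| = 8.900 ✓; ∠FLQ = 105.1° ✓; |LQ| = 10.70 ✓; ∠(LQ, QK) = 90.00° ✓; |QK| = 27.10 ✓; ∠QKN = 51.70° ✓; |KN| = 11.10 ✓; ∠(KN, NG) = 90.00° ✓; |NG| = 8.500 ✗.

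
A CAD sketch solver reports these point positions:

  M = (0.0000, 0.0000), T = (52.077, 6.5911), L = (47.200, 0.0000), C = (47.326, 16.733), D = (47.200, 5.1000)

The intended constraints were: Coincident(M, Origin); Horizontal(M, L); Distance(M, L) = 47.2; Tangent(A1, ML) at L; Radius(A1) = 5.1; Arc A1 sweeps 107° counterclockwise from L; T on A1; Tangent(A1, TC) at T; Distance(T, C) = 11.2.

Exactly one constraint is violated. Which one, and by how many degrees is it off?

Tangent(A1, TC) at T — off by 8.10°.

M = (0.00, 0.00) ✓; M.y = 0.00, L.y = 0.00 ✓; |ML| = 47.20 ✓; ∠(DL, LM) = 90.00° ✓; |DL| = 5.100 ✓; bearing(D→T) − bearing(D→L) = 107.0° ✓; |DT| = 5.100 ✓; ∠(DT, TC) = 81.90° ✗; |TC| = 11.20 ✓.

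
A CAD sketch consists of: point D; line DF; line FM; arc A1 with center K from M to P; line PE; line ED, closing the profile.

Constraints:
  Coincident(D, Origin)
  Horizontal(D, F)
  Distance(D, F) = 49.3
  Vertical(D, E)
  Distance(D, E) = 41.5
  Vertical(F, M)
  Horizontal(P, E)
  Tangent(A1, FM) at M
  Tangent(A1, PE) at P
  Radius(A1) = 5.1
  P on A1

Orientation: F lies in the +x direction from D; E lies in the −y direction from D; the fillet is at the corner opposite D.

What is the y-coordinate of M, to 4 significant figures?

-36.40

The virtual corner opposite D is at (49.30, -41.50). The tangent condition forces KM to be normal to FM and tangency of A1 to PE means the radius KP is perpendicular to PE, with radius 5.1, so the center K sits 5.1 in from both sides at K = (44.20, -36.40). That places the tangent points at M = (49.30, -36.40) on FM and P = (44.20, -41.50) on PE. So M.y = -36.40.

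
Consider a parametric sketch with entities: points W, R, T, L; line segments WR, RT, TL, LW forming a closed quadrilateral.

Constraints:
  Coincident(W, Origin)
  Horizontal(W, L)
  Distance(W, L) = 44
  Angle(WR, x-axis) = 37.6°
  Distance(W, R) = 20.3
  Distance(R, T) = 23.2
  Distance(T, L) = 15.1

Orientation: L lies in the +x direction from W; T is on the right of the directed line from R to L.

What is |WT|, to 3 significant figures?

30.8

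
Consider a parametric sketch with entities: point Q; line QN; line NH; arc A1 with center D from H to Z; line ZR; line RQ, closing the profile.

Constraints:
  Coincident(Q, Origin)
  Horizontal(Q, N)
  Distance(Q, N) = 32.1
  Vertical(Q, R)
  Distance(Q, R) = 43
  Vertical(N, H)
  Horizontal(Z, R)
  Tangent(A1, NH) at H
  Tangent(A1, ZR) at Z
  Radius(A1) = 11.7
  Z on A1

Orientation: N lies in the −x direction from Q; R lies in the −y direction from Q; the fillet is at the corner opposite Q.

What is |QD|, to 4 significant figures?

37.36

QR is vertical with |QR| = 43.0 and R on the −y side, so R = (0.000, -43.00). The virtual corner opposite Q is at (-32.10, -43.00). Tangency of A1 to NH means the radius DH is perpendicular to NH and tangency of A1 to ZR means the radius DZ is perpendicular to ZR, with radius 11.7, so the center D sits 11.7 in from both sides at D = (-20.40, -31.30). Then |QD| = |D − Q| = 37.36.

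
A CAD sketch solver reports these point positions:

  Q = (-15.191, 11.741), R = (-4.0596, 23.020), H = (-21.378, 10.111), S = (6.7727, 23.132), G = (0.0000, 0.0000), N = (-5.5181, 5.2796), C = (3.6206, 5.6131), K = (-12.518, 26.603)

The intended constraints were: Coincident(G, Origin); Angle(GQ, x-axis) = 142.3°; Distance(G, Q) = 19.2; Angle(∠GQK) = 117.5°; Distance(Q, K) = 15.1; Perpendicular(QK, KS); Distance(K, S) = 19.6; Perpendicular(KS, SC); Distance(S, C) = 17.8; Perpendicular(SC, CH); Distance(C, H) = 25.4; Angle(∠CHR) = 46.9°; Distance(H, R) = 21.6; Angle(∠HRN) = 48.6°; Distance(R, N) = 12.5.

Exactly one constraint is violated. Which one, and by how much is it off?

Distance(R, N) = 12.5 — off by 5.30.

G = (0.00, 0.00) ✓; GQ at 142.3° ✓; |GQ| = 19.20 ✓; ∠GQK = 117.5° ✓; |QK| = 15.10 ✓; ∠(QK, KS) = 90.00° ✓; |KS| = 19.60 ✓; ∠(KS, SC) = 90.00° ✓; |SC| = 17.80 ✓; ∠(SC, CH) = 90.00° ✓; |CH| = 25.40 ✓; ∠CHR = 46.90° ✓; |HR| = 21.60 ✓; ∠HRN = 48.60° ✓; |RN| = 17.80 ✗.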